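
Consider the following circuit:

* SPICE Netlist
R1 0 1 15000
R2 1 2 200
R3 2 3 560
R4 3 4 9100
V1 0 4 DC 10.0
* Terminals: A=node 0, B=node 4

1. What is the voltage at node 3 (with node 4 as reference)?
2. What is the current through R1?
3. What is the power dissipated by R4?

Nodal analysis, taking node 4 as the 0 V reference.
Source V1 fixes V_0 = 10 V.
KCL at each unknown node (sum of currents leaving = 0; resistances in Ω):
  Node 1: (V_1 - 10)/15000 + (V_1 - V_2)/200 = 0
  Node 2: (V_2 - V_1)/200 + (V_2 - V_3)/560 = 0
  Node 3: (V_3 - V_2)/560 + (V_3 - 0)/9100 = 0
Collecting terms (coefficients in siemens):
  0.005067·V_1 - 0.005·V_2 = 0.0006667
  0.006786·V_2 - 0.005·V_1 - 0.001786·V_3 = 0
  0.001896·V_3 - 0.001786·V_2 = 0
Solving these 3 simultaneous equations (Gaussian elimination) gives:
  V_1 = 3.966 V, V_2 = 3.886 V, V_3 = 3.66 V
Part 1:
  Read off the nodal solution: V_3 = 3.66 V
Part 2:
  I_R1 = (V_0 - V_1)/R1 = (10 - 3.966)/15000 = 0.0004023 A
  Magnitude: I_R1 = 0.0004023 A
Part 3:
  I_R4 = (V_3 - V_4)/R4 = (3.66 - 0)/9100 = 0.0004023 A
  P_R4 = I_R4² × R4 = (0.0004023)² × 9100 = 0.001472 W

Final answers:
1. V_3 = 3.66 V
2. I_R1 = 0.0004023 A
3. P_R4 = 0.001472 W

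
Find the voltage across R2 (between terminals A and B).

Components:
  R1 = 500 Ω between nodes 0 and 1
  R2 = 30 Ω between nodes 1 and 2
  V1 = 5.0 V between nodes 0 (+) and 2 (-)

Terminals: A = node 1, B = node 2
R1 and R2 are in series across V1 (node 0 → node 1 → node 2), and the output A–B is taken across R2, so this is a voltage divider.
Series current: I = V1/(R1 + R2) = 5/(500 + 30) = 5/530 = 0.009434 A
V_R2 = I × R2 = V1 × R2/(R1 + R2) = 5 × 30/530 = 0.283 V

Final answer: 0.283 V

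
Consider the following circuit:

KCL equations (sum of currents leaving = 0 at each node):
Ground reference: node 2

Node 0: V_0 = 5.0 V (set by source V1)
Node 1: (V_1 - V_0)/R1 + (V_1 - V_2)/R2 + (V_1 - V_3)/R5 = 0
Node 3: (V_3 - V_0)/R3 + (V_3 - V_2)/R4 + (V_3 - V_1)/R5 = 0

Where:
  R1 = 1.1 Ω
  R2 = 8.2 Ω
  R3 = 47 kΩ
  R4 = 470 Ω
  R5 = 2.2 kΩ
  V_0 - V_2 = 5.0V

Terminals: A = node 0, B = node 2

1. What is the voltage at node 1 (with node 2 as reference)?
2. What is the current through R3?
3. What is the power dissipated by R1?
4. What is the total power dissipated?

Nodal analysis, taking node 2 as the 0 V reference.
Source V1 fixes V_0 = 5 V.
KCL at each unknown node (sum of currents leaving = 0; resistances in Ω):
  Node 1: (V_1 - 5)/1.1 + (V_1 - 0)/8.2 + (V_1 - V_3)/2200 = 0
  Node 3: (V_3 - 5)/47000 + (V_3 - 0)/470 + (V_3 - V_1)/2200 = 0
Collecting terms (coefficients in siemens):
  1.031·V_1 - 0.0004545·V_3 = 4.545
  0.002603·V_3 - 0.0004545·V_1 = 0.0001064
Determinant D = (1.031)(0.002603) - (-0.0004545)(-0.0004545) = 0.002685
V_1 = [(4.545)(0.002603) - (-0.0004545)(0.0001064)]/D = 4.407 V
V_3 = [(1.031)(0.0001064) - (4.545)(-0.0004545)]/D = 0.8103 V
Part 1:
  Read off the nodal solution: V_1 = 4.407 V
Part 2:
  I_R3 = (V_0 - V_3)/R3 = (5 - 0.8103)/47000 = 0.00008914 A
  Magnitude: I_R3 = 0.00008914 A
Part 3:
  I_R1 = (V_0 - V_1)/R1 = (5 - 4.407)/1.1 = 0.5391 A
  P_R1 = I_R1² × R1 = (0.5391)² × 1.1 = 0.3197 W
Part 4:
  Power in each resistor, P = (ΔV)²/R:
    P_R1 = (5 - 4.407)²/1.1 = 0.3197 W
    P_R2 = (4.407 - 0)²/8.2 = 2.369 W
    P_R3 = (5 - 0.8103)²/47000 = 0.0003735 W
    P_R4 = (0 - 0.8103)²/470 = 0.001397 W
    P_R5 = (4.407 - 0.8103)²/2200 = 0.00588 W
  P_total = P_R1 + P_R2 + P_R3 + P_R4 + P_R5 = 2.696 W

Final answers:
1. V_1 = 4.407 V
2. I_R3 = 8.914e-05 A
3. P_R1 = 0.3197 W
4. P_total = 2.696 W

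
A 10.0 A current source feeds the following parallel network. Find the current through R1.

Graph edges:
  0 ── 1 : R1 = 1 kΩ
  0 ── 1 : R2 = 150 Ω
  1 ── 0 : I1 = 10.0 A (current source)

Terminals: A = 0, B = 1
All resistors sit directly between nodes 0 and 1, so they are in parallel and share one voltage V; the full source current 10 A splits among them.
1/R_par = 1/1000 + 1/150 = 0.007667 S  =>  R_par = 130.4 Ω
V = I × R_par = 10 × 130.4 = 1304 V
I_R1 = V/R1 = 1304/1000 = 1.304 A

Final answer: 1.304 A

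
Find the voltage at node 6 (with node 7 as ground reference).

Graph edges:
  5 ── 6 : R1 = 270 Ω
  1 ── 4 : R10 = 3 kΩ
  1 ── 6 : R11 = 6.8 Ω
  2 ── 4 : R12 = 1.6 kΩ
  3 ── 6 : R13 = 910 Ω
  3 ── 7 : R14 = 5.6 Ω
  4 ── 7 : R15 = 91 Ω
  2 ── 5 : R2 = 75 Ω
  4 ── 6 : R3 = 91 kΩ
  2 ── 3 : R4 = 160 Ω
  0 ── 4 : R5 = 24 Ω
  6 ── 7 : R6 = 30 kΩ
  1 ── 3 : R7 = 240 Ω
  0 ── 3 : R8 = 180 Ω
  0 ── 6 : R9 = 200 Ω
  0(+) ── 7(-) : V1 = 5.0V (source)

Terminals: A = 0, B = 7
Nodal analysis, taking node 7 as the 0 V reference.
Source V1 fixes V_0 = 5 V.
KCL at each unknown node (sum of currents leaving = 0; resistances in Ω):
  Node 1: (V_1 - V_3)/240 + (V_1 - V_4)/3000 + (V_1 - V_6)/6.8 = 0
  Node 2: (V_2 - V_5)/75 + (V_2 - V_3)/160 + (V_2 - V_4)/1600 = 0
  Node 3: (V_3 - V_2)/160 + (V_3 - V_1)/240 + (V_3 - 5)/180 + (V_3 - V_6)/910 + (V_3 - 0)/5.6 = 0
  Node 4: (V_4 - V_6)/91000 + (V_4 - 5)/24 + (V_4 - V_1)/3000 + (V_4 - V_2)/1600 + (V_4 - 0)/91 = 0
  Node 5: (V_5 - V_6)/270 + (V_5 - V_2)/75 = 0
  Node 6: (V_6 - V_5)/270 + (V_6 - V_4)/91000 + (V_6 - 0)/30000 + (V_6 - 5)/200 + (V_6 - V_1)/6.8 + (V_6 - V_3)/910 = 0
Collecting terms (coefficients in siemens):
  0.1516·V_1 - 0.004167·V_3 - 0.0003333·V_4 - 0.1471·V_6 = 0
  0.02021·V_2 - 0.00625·V_3 - 0.000625·V_4 - 0.01333·V_5 = 0
  0.1956·V_3 - 0.004167·V_1 - 0.00625·V_2 - 0.001099·V_6 = 0.02778
  0.05362·V_4 - 0.0003333·V_1 - 0.000625·V_2 - 0.00001099·V_6 = 0.2083
  0.01704·V_5 - 0.01333·V_2 - 0.003704·V_6 = 0
  0.1569·V_6 - 0.1471·V_1 - 0.001099·V_3 - 0.00001099·V_4 - 0.003704·V_5 = 0.025
Solving these 6 simultaneous equations (Gaussian elimination) gives:
  V_1 = 2.234 V, V_2 = 1.08 V, V_3 = 0.2369 V, V_4 = 3.912 V
  V_5 = 1.342 V, V_6 = 2.286 V
The requested potential is V_6 = 2.286 V.

Final answer: V_6 = 2.286 V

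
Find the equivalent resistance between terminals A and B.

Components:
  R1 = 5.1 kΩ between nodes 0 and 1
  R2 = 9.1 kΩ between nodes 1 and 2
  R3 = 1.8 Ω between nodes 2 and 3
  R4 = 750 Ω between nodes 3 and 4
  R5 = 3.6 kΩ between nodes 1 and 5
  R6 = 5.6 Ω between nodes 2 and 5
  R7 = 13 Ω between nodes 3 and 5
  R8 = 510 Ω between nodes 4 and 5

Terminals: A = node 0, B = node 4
The network is not a plain series/parallel combination. Inject a 1 A test current into terminal A (node 0) and return it from terminal B (node 4); then R_eq = V_A / (1 A).
Nodal analysis, taking node 4 as the 0 V reference.
Current source I_test pushes 1 A into node 0 and draws it out of node 4.
KCL at each unknown node (sum of currents leaving = 0; resistances in Ω):
  Node 0: (V_0 - V_1)/5100 - 1 = 0
  Node 1: (V_1 - V_0)/5100 + (V_1 - V_2)/9100 + (V_1 - V_5)/3600 = 0
  Node 2: (V_2 - V_1)/9100 + (V_2 - V_3)/1.8 + (V_2 - V_5)/5.6 = 0
  Node 3: (V_3 - V_2)/1.8 + (V_3 - 0)/750 + (V_3 - V_5)/13 = 0
  Node 5: (V_5 - V_1)/3600 + (V_5 - V_2)/5.6 + (V_5 - V_3)/13 + (V_5 - 0)/510 = 0
Collecting terms (coefficients in siemens):
  0.0001961·V_0 - 0.0001961·V_1 = 1
  0.0005837·V_1 - 0.0001961·V_0 - 0.0001099·V_2 - 0.0002778·V_5 = 0
  0.7342·V_2 - 0.0001099·V_1 - 0.5556·V_3 - 0.1786·V_5 = 0
  0.6338·V_3 - 0.5556·V_2 - 0.07692·V_5 = 0
  0.2577·V_5 - 0.0002778·V_1 - 0.1786·V_2 - 0.07692·V_3 = 0
Solving these 5 simultaneous equations (Gaussian elimination) gives:
  V_0 = 7983 V, V_1 = 2883 V, V_2 = 303.6 V, V_3 = 303 V
  V_5 = 303.9 V
R_eq = V_0 / 1 A = 7983 Ω = 7.983 kΩ

Final answer: 7.983 kΩ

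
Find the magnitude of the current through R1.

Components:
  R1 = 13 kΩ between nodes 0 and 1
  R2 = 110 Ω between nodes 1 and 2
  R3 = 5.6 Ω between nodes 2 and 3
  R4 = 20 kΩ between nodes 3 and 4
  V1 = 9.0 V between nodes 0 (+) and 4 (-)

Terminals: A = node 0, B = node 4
Nodal analysis, taking node 4 as the 0 V reference.
Source V1 fixes V_0 = 9 V.
KCL at each unknown node (sum of currents leaving = 0; resistances in Ω):
  Node 1: (V_1 - 9)/13000 + (V_1 - V_2)/110 = 0
  Node 2: (V_2 - V_1)/110 + (V_2 - V_3)/5.6 = 0
  Node 3: (V_3 - V_2)/5.6 + (V_3 - 0)/20000 = 0
Collecting terms (coefficients in siemens):
  0.009168·V_1 - 0.009091·V_2 = 0.0006923
  0.1877·V_2 - 0.009091·V_1 - 0.1786·V_3 = 0
  0.1786·V_3 - 0.1786·V_2 = 0
Solving these 3 simultaneous equations (Gaussian elimination) gives:
  V_1 = 5.467 V, V_2 = 5.437 V, V_3 = 5.436 V
I_R1 = (V_0 - V_1)/R1 = (9 - 5.467)/13000 = 0.0002718 A
|I_R1| = 0.0002718 A

Final answer: |I_R1| = 0.0002718 A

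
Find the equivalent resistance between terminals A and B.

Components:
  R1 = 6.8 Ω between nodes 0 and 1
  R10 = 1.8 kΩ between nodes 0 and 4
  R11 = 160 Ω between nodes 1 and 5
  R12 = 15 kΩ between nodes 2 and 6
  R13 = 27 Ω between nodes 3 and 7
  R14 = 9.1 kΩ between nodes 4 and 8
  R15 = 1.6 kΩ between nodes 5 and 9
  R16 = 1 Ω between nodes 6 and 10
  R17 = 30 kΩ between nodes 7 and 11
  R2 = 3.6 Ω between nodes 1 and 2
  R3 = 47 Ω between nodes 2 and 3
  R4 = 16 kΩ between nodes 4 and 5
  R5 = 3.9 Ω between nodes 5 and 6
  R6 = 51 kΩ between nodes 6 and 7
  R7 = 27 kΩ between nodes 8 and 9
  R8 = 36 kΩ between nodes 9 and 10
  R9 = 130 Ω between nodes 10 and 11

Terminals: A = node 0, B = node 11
The network is not a plain series/parallel combination. Inject a 1 A test current into terminal A (node 0) and return it from terminal B (node 11); then R_eq = V_A / (1 A).
Nodal analysis, taking node 11 as the 0 V reference.
Current source I_test pushes 1 A into node 0 and draws it out of node 11.
KCL at each unknown node (sum of currents leaving = 0; resistances in Ω):
  Node 0: (V_0 - V_1)/6.8 + (V_0 - V_4)/1800 - 1 = 0
  Node 1: (V_1 - V_0)/6.8 + (V_1 - V_2)/3.6 + (V_1 - V_5)/160 = 0
  Node 2: (V_2 - V_1)/3.6 + (V_2 - V_3)/47 + (V_2 - V_6)/15000 = 0
  Node 3: (V_3 - V_2)/47 + (V_3 - V_7)/27 = 0
  Node 4: (V_4 - V_0)/1800 + (V_4 - V_5)/16000 + (V_4 - V_8)/9100 = 0
  Node 5: (V_5 - V_1)/160 + (V_5 - V_4)/16000 + (V_5 - V_6)/3.9 + (V_5 - V_9)/1600 = 0
  Node 6: (V_6 - V_2)/15000 + (V_6 - V_5)/3.9 + (V_6 - V_7)/51000 + (V_6 - V_10)/1 = 0
  Node 7: (V_7 - V_3)/27 + (V_7 - V_6)/51000 + (V_7 - 0)/30000 = 0
  Node 8: (V_8 - V_4)/9100 + (V_8 - V_9)/27000 = 0
  Node 9: (V_9 - V_5)/1600 + (V_9 - V_8)/27000 + (V_9 - V_10)/36000 = 0
  Node 10: (V_10 - V_6)/1 + (V_10 - V_9)/36000 + (V_10 - 0)/130 = 0
Collecting terms (coefficients in siemens):
  0.1476·V_0 - 0.1471·V_1 - 0.0005556·V_4 = 1
  0.4311·V_1 - 0.1471·V_0 - 0.2778·V_2 - 0.00625·V_5 = 0
  0.2991·V_2 - 0.2778·V_1 - 0.02128·V_3 - 0.00006667·V_6 = 0
  0.05831·V_3 - 0.02128·V_2 - 0.03704·V_7 = 0
  0.0007279·V_4 - 0.0005556·V_0 - 0.0000625·V_5 - 0.0001099·V_8 = 0
  0.2633·V_5 - 0.00625·V_1 - 0.0000625·V_4 - 0.2564·V_6 - 0.000625·V_9 = 0
  1.256·V_6 - 0.00006667·V_2 - 0.2564·V_5 - 0.00001961·V_7 - 1·V_10 = 0
  0.03709·V_7 - 0.03704·V_3 - 0.00001961·V_6 = 0
  0.0001469·V_8 - 0.0001099·V_4 - 0.00003704·V_9 = 0
  0.0006898·V_9 - 0.000625·V_5 - 0.00003704·V_8 - 0.00002778·V_10 = 0
  1.008·V_10 - 1·V_6 - 0.00002778·V_9 = 0
Solving these 11 simultaneous equations (Gaussian elimination) gives:
  V_0 = 294.6 V, V_1 = 287.9 V, V_2 = 287.8 V, V_3 = 287.2 V
  V_4 = 272.3 V, V_5 = 133.6 V, V_6 = 129.7 V, V_7 = 286.8 V
  V_8 = 238.7 V, V_9 = 139 V, V_10 = 128.8 V
R_eq = V_0 / 1 A = 294.6 Ω

Final answer: 294.6 Ω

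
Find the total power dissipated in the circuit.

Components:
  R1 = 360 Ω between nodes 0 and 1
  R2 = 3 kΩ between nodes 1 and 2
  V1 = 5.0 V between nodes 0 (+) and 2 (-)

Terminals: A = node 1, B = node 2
Nodal analysis, taking node 2 as the 0 V reference.
Source V1 fixes V_0 = 5 V.
KCL at each unknown node (sum of currents leaving = 0; resistances in Ω):
  Node 1: (V_1 - 5)/360 + (V_1 - 0)/3000 = 0
Collecting terms: 0.003111 × V_1 = 0.01389  =>  V_1 = 4.464 V
Power in each resistor, P = (ΔV)²/R:
  P_R1 = (5 - 4.464)²/360 = 0.0007972 W
  P_R2 = (4.464 - 0)²/3000 = 0.006643 W
P_total = P_R1 + P_R2 = 0.00744 W

Final answer: 0.00744 W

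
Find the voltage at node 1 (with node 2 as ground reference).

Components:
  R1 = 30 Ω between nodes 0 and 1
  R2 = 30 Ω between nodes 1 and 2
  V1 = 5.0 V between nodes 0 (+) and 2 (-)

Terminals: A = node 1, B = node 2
Nodal analysis, taking node 2 as the 0 V reference.
Source V1 fixes V_0 = 5 V.
KCL at each unknown node (sum of currents leaving = 0; resistances in Ω):
  Node 1: (V_1 - 5)/30 + (V_1 - 0)/30 = 0
Collecting terms: 0.06667 × V_1 = 0.1667  =>  V_1 = 2.5 V
The requested potential is V_1 = 2.5 V.

Final answer: V_1 = 2.5 V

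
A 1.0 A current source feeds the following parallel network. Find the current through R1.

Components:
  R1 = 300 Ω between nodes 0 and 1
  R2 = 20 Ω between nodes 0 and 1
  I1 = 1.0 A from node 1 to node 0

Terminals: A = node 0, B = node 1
All resistors sit directly between nodes 0 and 1, so they are in parallel and share one voltage V; the full source current 1 A splits among them.
1/R_par = 1/300 + 1/20 = 0.05333 S  =>  R_par = 18.75 Ω
V = I × R_par = 1 × 18.75 = 18.75 V
I_R1 = V/R1 = 18.75/300 = 0.0625 A

Final answer: 0.0625 A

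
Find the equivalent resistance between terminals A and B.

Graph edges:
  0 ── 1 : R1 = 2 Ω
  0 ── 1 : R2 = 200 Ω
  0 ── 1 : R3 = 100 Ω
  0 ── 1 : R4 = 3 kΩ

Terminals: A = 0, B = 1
Reduce the network between node 0 (A) and node 1 (B) by series/parallel combination:
  Rp1 = R1 ‖ R2 ‖ R3 ‖ R4 (parallel, all between nodes 0 and 1) = 1/(1/2 + 1/200 + 1/100 + 1/3000) = 1.94 Ω
R_eq = 1.94 Ω

Final answer: 1.94 Ω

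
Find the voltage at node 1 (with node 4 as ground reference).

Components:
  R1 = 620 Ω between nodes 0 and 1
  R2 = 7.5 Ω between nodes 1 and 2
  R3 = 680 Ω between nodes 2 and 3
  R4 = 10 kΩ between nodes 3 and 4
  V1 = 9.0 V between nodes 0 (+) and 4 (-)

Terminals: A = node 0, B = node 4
Nodal analysis, taking node 4 as the 0 V reference.
Source V1 fixes V_0 = 9 V.
KCL at each unknown node (sum of currents leaving = 0; resistances in Ω):
  Node 1: (V_1 - 9)/620 + (V_1 - V_2)/7.5 = 0
  Node 2: (V_2 - V_1)/7.5 + (V_2 - V_3)/680 = 0
  Node 3: (V_3 - V_2)/680 + (V_3 - 0)/10000 = 0
Collecting terms (coefficients in siemens):
  0.1349·V_1 - 0.1333·V_2 = 0.01452
  0.1348·V_2 - 0.1333·V_1 - 0.001471·V_3 = 0
  0.001571·V_3 - 0.001471·V_2 = 0
Solving these 3 simultaneous equations (Gaussian elimination) gives:
  V_1 = 8.507 V, V_2 = 8.501 V, V_3 = 7.959 V
The requested potential is V_1 = 8.507 V.

Final answer: V_1 = 8.507 V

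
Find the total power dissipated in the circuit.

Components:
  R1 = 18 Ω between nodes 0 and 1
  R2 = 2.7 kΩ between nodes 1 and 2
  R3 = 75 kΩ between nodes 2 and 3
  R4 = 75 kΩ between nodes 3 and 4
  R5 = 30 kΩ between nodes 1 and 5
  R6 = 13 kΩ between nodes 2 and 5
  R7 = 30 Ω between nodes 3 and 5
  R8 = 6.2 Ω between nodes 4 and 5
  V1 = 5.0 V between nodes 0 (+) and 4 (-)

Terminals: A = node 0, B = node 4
Nodal analysis, taking node 4 as the 0 V reference.
Source V1 fixes V_0 = 5 V.
KCL at each unknown node (sum of currents leaving = 0; resistances in Ω):
  Node 1: (V_1 - 5)/18 + (V_1 - V_2)/2700 + (V_1 - V_5)/30000 = 0
  Node 2: (V_2 - V_1)/2700 + (V_2 - V_3)/75000 + (V_2 - V_5)/13000 = 0
  Node 3: (V_3 - V_2)/75000 + (V_3 - 0)/75000 + (V_3 - V_5)/30 = 0
  Node 5: (V_5 - V_1)/30000 + (V_5 - V_2)/13000 + (V_5 - V_3)/30 + (V_5 - 0)/6.2 = 0
Collecting terms (coefficients in siemens):
  0.05596·V_1 - 0.0003704·V_2 - 0.00003333·V_5 = 0.2778
  0.0004606·V_2 - 0.0003704·V_1 - 0.00001333·V_3 - 0.00007692·V_5 = 0
  0.03336·V_3 - 0.00001333·V_2 - 0.03333·V_5 = 0
  0.1947·V_5 - 0.00003333·V_1 - 0.00007692·V_2 - 0.03333·V_3 = 0
Solving these 4 simultaneous equations (Gaussian elimination) gives:
  V_1 = 4.99 V, V_2 = 4.013 V, V_3 = 0.004876 V, V_5 = 0.003274 V
Power in each resistor, P = (ΔV)²/R:
  P_R1 = (5 - 4.99)²/18 = 0.000005021 W
  P_R2 = (4.99 - 4.013)²/2700 = 0.0003536 W
  P_R3 = (4.013 - 0.004876)²/75000 = 0.0002142 W
  P_R4 = (0.004876 - 0)²/75000 = 0.0000000003169 W
  P_R5 = (4.99 - 0.003274)²/30000 = 0.0008291 W
  P_R6 = (4.013 - 0.003274)²/13000 = 0.001237 W
  P_R7 = (0.004876 - 0.003274)²/30 = 0.00000008549 W
  P_R8 = (0 - 0.003274)²/6.2 = 0.000001729 W
P_total = P_R1 + P_R2 + P_R3 + P_R4 + P_R5 + P_R6 + P_R7 + P_R8 = 0.002641 W

Final answer: 0.002641 W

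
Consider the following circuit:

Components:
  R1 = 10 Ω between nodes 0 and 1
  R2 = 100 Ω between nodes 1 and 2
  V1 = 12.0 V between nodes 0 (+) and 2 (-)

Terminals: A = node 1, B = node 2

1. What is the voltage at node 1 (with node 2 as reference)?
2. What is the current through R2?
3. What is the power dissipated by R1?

Nodal analysis, taking node 2 as the 0 V reference.
Source V1 fixes V_0 = 12 V.
KCL at each unknown node (sum of currents leaving = 0; resistances in Ω):
  Node 1: (V_1 - 12)/10 + (V_1 - 0)/100 = 0
Collecting terms: 0.11 × V_1 = 1.2  =>  V_1 = 10.91 V
Part 1:
  Read off the nodal solution: V_1 = 10.91 V
Part 2:
  I_R2 = (V_1 - V_2)/R2 = (10.91 - 0)/100 = 0.1091 A
  Magnitude: I_R2 = 0.1091 A
Part 3:
  I_R1 = (V_0 - V_1)/R1 = (12 - 10.91)/10 = 0.1091 A
  P_R1 = I_R1² × R1 = (0.1091)² × 10 = 0.119 W

Final answers:
1. V_1 = 10.91 V
2. I_R2 = 0.1091 A
3. P_R1 = 0.119 W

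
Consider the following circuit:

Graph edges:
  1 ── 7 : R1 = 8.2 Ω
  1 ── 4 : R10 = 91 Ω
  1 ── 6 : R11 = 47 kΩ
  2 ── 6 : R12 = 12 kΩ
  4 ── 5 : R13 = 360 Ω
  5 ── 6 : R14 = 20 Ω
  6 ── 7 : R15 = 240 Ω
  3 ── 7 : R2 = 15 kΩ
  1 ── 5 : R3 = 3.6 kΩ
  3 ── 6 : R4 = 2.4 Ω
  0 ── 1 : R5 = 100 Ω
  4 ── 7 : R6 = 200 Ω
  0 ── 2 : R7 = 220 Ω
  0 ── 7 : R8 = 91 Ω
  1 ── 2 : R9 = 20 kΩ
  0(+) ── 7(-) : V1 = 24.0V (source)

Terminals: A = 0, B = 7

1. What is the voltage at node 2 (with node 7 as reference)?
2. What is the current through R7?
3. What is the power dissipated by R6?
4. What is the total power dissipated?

Nodal analysis, taking node 7 as the 0 V reference.
Source V1 fixes V_0 = 24 V.
KCL at each unknown node (sum of currents leaving = 0; resistances in Ω):
  Node 1: (V_1 - 0)/8.2 + (V_1 - V_5)/3600 + (V_1 - 24)/100 + (V_1 - V_2)/20000 + (V_1 - V_4)/91 + (V_1 - V_6)/47000 = 0
  Node 2: (V_2 - 24)/220 + (V_2 - V_1)/20000 + (V_2 - V_6)/12000 = 0
  Node 3: (V_3 - 0)/15000 + (V_3 - V_6)/2.4 = 0
  Node 4: (V_4 - 0)/200 + (V_4 - V_1)/91 + (V_4 - V_5)/360 = 0
  Node 5: (V_5 - V_1)/3600 + (V_5 - V_4)/360 + (V_5 - V_6)/20 = 0
  Node 6: (V_6 - V_3)/2.4 + (V_6 - V_1)/47000 + (V_6 - V_2)/12000 + (V_6 - V_5)/20 + (V_6 - 0)/240 = 0
Collecting terms (coefficients in siemens):
  0.1433·V_1 - 0.00005·V_2 - 0.01099·V_4 - 0.0002778·V_5 - 0.00002128·V_6 = 0.24
  0.004679·V_2 - 0.00005·V_1 - 0.00008333·V_6 = 0.1091
  0.4167·V_3 - 0.4167·V_6 = 0
  0.01877·V_4 - 0.01099·V_1 - 0.002778·V_5 = 0
  0.05306·V_5 - 0.0002778·V_1 - 0.002778·V_4 - 0.05·V_6 = 0
  0.4709·V_6 - 0.00002128·V_1 - 0.00008333·V_2 - 0.4167·V_3 - 0.05·V_5 = 0
Solving these 6 simultaneous equations (Gaussian elimination) gives:
  V_1 = 1.773 V, V_2 = 23.35 V, V_3 = 0.7577 V, V_4 = 1.154 V
  V_5 = 0.7839 V, V_6 = 0.7578 V
Part 1:
  Read off the nodal solution: V_2 = 23.35 V
Part 2:
  I_R7 = (V_0 - V_2)/R7 = (24 - 23.35)/220 = 0.002961 A
  Magnitude: I_R7 = 0.002961 A
Part 3:
  I_R6 = (V_4 - V_7)/R6 = (1.154 - 0)/200 = 0.005772 A
  P_R6 = I_R6² × R6 = (0.005772)² × 200 = 0.006663 W
Part 4:
  Power in each resistor, P = (ΔV)²/R:
    P_R1 = (1.773 - 0)²/8.2 = 0.3835 W
    P_R2 = (0.7577 - 0)²/15000 = 0.00003827 W
    P_R3 = (1.773 - 0.7839)²/3600 = 0.0002719 W
    P_R4 = (0.7577 - 0.7578)²/2.4 = 0.000000006124 W
    P_R5 = (24 - 1.773)²/100 = 4.94 W
    P_R6 = (1.154 - 0)²/200 = 0.006663 W
    P_R7 = (24 - 23.35)²/220 = 0.001929 W
    P_R8 = (24 - 0)²/91 = 6.33 W
    P_R9 = (1.773 - 23.35)²/20000 = 0.02327 W
    P_R10 = (1.773 - 1.154)²/91 = 0.004209 W
    P_R11 = (1.773 - 0.7578)²/47000 = 0.00002194 W
    P_R12 = (23.35 - 0.7578)²/12000 = 0.04253 W
    P_R13 = (1.154 - 0.7839)²/360 = 0.0003812 W
    P_R14 = (0.7839 - 0.7578)²/20 = 0.000034 W
    P_R15 = (0.7578 - 0)²/240 = 0.002393 W
  P_total = P_R1 + P_R2 + P_R3 + P_R4 + P_R5 + P_R6 + P_R7 + P_R8 + P_R9 + P_R10 + P_R11 + P_R12 + P_R13 + P_R14 + P_R15 = 11.74 W

Final answers:
1. V_2 = 23.35 V
2. I_R7 = 0.002961 A
3. P_R6 = 0.006663 W
4. P_total = 11.74 W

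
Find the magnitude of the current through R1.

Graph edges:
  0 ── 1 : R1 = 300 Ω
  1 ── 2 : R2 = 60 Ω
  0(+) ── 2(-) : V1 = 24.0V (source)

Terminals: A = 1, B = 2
Nodal analysis, taking node 2 as the 0 V reference.
Source V1 fixes V_0 = 24 V.
KCL at each unknown node (sum of currents leaving = 0; resistances in Ω):
  Node 1: (V_1 - 24)/300 + (V_1 - 0)/60 = 0
Collecting terms: 0.02 × V_1 = 0.08  =>  V_1 = 4 V
I_R1 = (V_0 - V_1)/R1 = (24 - 4)/300 = 0.06667 A
|I_R1| = 0.06667 A

Final answer: |I_R1| = 0.06667 A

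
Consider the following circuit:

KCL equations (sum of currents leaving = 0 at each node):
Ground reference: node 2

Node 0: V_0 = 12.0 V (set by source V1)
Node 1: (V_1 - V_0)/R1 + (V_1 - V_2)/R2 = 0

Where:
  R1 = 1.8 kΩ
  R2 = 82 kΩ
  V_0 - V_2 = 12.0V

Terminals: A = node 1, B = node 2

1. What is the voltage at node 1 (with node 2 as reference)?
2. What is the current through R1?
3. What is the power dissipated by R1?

Nodal analysis, taking node 2 as the 0 V reference.
Source V1 fixes V_0 = 12 V.
KCL at each unknown node (sum of currents leaving = 0; resistances in Ω):
  Node 1: (V_1 - 12)/1800 + (V_1 - 0)/82000 = 0
Collecting terms: 0.0005678 × V_1 = 0.006667  =>  V_1 = 11.74 V
Part 1:
  Read off the nodal solution: V_1 = 11.74 V
Part 2:
  I_R1 = (V_0 - V_1)/R1 = (12 - 11.74)/1800 = 0.0001432 A
  Magnitude: I_R1 = 0.0001432 A
Part 3:
  I_R1 = (V_0 - V_1)/R1 = (12 - 11.74)/1800 = 0.0001432 A
  P_R1 = I_R1² × R1 = (0.0001432)² × 1800 = 0.00003691 W

Final answers:
1. V_1 = 11.74 V
2. I_R1 = 0.0001432 A
3. P_R1 = 3.691e-05 W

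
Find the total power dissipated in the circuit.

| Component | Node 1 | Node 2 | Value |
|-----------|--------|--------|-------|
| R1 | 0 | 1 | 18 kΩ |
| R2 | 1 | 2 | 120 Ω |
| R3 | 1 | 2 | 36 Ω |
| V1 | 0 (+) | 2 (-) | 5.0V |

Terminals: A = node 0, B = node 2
Nodal analysis, taking node 2 as the 0 V reference.
Source V1 fixes V_0 = 5 V.
KCL at each unknown node (sum of currents leaving = 0; resistances in Ω):
  Node 1: (V_1 - 5)/18000 + (V_1 - 0)/120 + (V_1 - 0)/36 = 0
Collecting terms: 0.03617 × V_1 = 0.0002778  =>  V_1 = 0.00768 V
Power in each resistor, P = (ΔV)²/R:
  P_R1 = (5 - 0.00768)²/18000 = 0.001385 W
  P_R2 = (0.00768 - 0)²/120 = 0.0000004916 W
  P_R3 = (0.00768 - 0)²/36 = 0.000001639 W
P_total = P_R1 + P_R2 + P_R3 = 0.001387 W

Final answer: 0.001387 W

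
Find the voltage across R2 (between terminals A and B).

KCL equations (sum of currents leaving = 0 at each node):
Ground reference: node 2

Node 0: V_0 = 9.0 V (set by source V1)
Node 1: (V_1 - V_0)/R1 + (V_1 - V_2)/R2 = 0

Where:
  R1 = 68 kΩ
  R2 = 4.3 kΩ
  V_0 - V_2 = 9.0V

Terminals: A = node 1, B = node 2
R1 and R2 are in series across V1 (node 0 → node 1 → node 2), and the output A–B is taken across R2, so this is a voltage divider.
Series current: I = V1/(R1 + R2) = 9/(68000 + 4300) = 9/72300 = 0.0001245 A
V_R2 = I × R2 = V1 × R2/(R1 + R2) = 9 × 4300/72300 = 0.5353 V

Final answer: 0.5353 V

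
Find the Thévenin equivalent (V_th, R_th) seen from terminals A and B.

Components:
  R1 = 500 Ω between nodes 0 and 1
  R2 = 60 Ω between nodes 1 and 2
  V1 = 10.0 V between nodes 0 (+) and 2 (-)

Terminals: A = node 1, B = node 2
Step 1 — V_th is the open-circuit voltage V_A - V_B (nothing connected across the terminals).
Nodal analysis, taking node 2 as the 0 V reference.
Source V1 fixes V_0 = 10 V.
KCL at each unknown node (sum of currents leaving = 0; resistances in Ω):
  Node 1: (V_1 - 10)/500 + (V_1 - 0)/60 = 0
Collecting terms: 0.01867 × V_1 = 0.02  =>  V_1 = 1.071 V
V_th = V_1 - V_2 = 1.071 - 0 = 1.071 V
Step 2 — R_th: zero the source — replace V1 by a short circuit (node 2 merges into node 0) — and find the resistance seen between A (node 1) and B (node 0).
Reduce the network between node 1 (A) and node 0 (B) by series/parallel combination:
  Rp1 = R1 ‖ R2 (parallel, both between nodes 0 and 1) = 1/(1/500 + 1/60) = 53.57 Ω
R_th = 53.57 Ω

Final answer: V_th = 1.071 V, R_th = 53.57 Ω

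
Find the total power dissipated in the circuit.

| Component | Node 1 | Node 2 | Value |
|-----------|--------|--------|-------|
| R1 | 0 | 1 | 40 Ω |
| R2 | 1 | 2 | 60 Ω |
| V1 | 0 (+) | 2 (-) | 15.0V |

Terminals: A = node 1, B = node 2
Nodal analysis, taking node 2 as the 0 V reference.
Source V1 fixes V_0 = 15 V.
KCL at each unknown node (sum of currents leaving = 0; resistances in Ω):
  Node 1: (V_1 - 15)/40 + (V_1 - 0)/60 = 0
Collecting terms: 0.04167 × V_1 = 0.375  =>  V_1 = 9 V
Power in each resistor, P = (ΔV)²/R:
  P_R1 = (15 - 9)²/40 = 0.9 W
  P_R2 = (9 - 0)²/60 = 1.35 W
P_total = P_R1 + P_R2 = 2.25 W

Final answer: 2.25 W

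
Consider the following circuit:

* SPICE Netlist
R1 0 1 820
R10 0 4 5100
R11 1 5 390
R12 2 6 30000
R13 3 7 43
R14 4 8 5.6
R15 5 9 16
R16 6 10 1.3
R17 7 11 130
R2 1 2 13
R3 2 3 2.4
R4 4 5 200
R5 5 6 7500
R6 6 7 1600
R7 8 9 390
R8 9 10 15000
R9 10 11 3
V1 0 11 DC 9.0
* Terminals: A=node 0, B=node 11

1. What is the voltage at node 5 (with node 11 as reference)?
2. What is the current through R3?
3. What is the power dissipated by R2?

Nodal analysis, taking node 11 as the 0 V reference.
Source V1 fixes V_0 = 9 V.
KCL at each unknown node (sum of currents leaving = 0; resistances in Ω):
  Node 1: (V_1 - 9)/820 + (V_1 - V_2)/13 + (V_1 - V_5)/390 = 0
  Node 2: (V_2 - V_1)/13 + (V_2 - V_3)/2.4 + (V_2 - V_6)/30000 = 0
  Node 3: (V_3 - V_2)/2.4 + (V_3 - V_7)/43 = 0
  Node 4: (V_4 - V_5)/200 + (V_4 - 9)/5100 + (V_4 - V_8)/5.6 = 0
  Node 5: (V_5 - V_4)/200 + (V_5 - V_6)/7500 + (V_5 - V_1)/390 + (V_5 - V_9)/16 = 0
  Node 6: (V_6 - V_5)/7500 + (V_6 - V_7)/1600 + (V_6 - V_2)/30000 + (V_6 - V_10)/1.3 = 0
  Node 7: (V_7 - V_6)/1600 + (V_7 - V_3)/43 + (V_7 - 0)/130 = 0
  Node 8: (V_8 - V_9)/390 + (V_8 - V_4)/5.6 = 0
  Node 9: (V_9 - V_8)/390 + (V_9 - V_10)/15000 + (V_9 - V_5)/16 = 0
  Node 10: (V_10 - V_9)/15000 + (V_10 - 0)/3 + (V_10 - V_6)/1.3 = 0
Collecting terms (coefficients in siemens):
  0.08071·V_1 - 0.07692·V_2 - 0.002564·V_5 = 0.01098
  0.4936·V_2 - 0.07692·V_1 - 0.4167·V_3 - 0.00003333·V_6 = 0
  0.4399·V_3 - 0.4167·V_2 - 0.02326·V_7 = 0
  0.1838·V_4 - 0.005·V_5 - 0.1786·V_8 = 0.001765
  0.0702·V_5 - 0.002564·V_1 - 0.005·V_4 - 0.0001333·V_6 - 0.0625·V_9 = 0
  0.77·V_6 - 0.00003333·V_2 - 0.0001333·V_5 - 0.000625·V_7 - 0.7692·V_10 = 0
  0.03157·V_7 - 0.02326·V_3 - 0.000625·V_6 = 0
  0.1811·V_8 - 0.1786·V_4 - 0.002564·V_9 = 0
  0.06513·V_9 - 0.0625·V_5 - 0.002564·V_8 - 0.00006667·V_10 = 0
  1.103·V_10 - 0.7692·V_6 - 0.00006667·V_9 = 0
Solving these 10 simultaneous equations (Gaussian elimination) gives:
  V_1 = 1.735 V, V_2 = 1.609 V, V_3 = 1.585 V, V_4 = 2.265 V
  V_5 = 2.088 V, V_6 = 0.004967 V, V_7 = 1.168 V, V_8 = 2.262 V
  V_9 = 2.093 V, V_10 = 0.003592 V
Part 1:
  Read off the nodal solution: V_5 = 2.088 V
Part 2:
  I_R3 = (V_2 - V_3)/R3 = (1.609 - 1.585)/2.4 = 0.009709 A
  Magnitude: I_R3 = 0.009709 A
Part 3:
  I_R2 = (V_1 - V_2)/R2 = (1.735 - 1.609)/13 = 0.009763 A
  P_R2 = I_R2² × R2 = (0.009763)² × 13 = 0.001239 W

Final answers:
1. V_5 = 2.088 V
2. I_R3 = 0.009709 A
3. P_R2 = 0.001239 W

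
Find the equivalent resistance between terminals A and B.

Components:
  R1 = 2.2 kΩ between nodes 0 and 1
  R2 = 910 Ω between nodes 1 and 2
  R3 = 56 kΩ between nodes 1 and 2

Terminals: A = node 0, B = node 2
Reduce the network between node 0 (A) and node 2 (B) by series/parallel combination:
  Rp1 = R2 ‖ R3 (parallel, both between nodes 1 and 2) = 1/(1/910 + 1/56000) = 895.4 Ω
  Rs1 = R1 + Rp1 (series, joined only at node 1) = 2200 + 895.4 = 3095 Ω
R_eq = 3.095 kΩ

Final answer: 3.095 kΩ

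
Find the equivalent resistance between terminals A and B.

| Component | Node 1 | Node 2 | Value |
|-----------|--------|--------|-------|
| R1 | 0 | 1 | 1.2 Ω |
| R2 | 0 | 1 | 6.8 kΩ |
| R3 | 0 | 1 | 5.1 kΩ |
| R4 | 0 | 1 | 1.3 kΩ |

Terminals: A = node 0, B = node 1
Reduce the network between node 0 (A) and node 1 (B) by series/parallel combination:
  Rp1 = R1 ‖ R2 ‖ R3 ‖ R4 (parallel, all between nodes 0 and 1) = 1/(1/1.2 + 1/6800 + 1/5100 + 1/1300) = 1.198 Ω
R_eq = 1.198 Ω

Final answer: 1.198 Ω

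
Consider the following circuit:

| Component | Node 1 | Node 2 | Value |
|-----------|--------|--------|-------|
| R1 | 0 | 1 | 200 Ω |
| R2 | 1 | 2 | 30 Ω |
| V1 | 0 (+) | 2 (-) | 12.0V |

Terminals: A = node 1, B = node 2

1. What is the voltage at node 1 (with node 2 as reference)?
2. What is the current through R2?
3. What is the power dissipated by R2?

Nodal analysis, taking node 2 as the 0 V reference.
Source V1 fixes V_0 = 12 V.
KCL at each unknown node (sum of currents leaving = 0; resistances in Ω):
  Node 1: (V_1 - 12)/200 + (V_1 - 0)/30 = 0
Collecting terms: 0.03833 × V_1 = 0.06  =>  V_1 = 1.565 V
Part 1:
  Read off the nodal solution: V_1 = 1.565 V
Part 2:
  I_R2 = (V_1 - V_2)/R2 = (1.565 - 0)/30 = 0.05217 A
  Magnitude: I_R2 = 0.05217 A
Part 3:
  I_R2 = (V_1 - V_2)/R2 = (1.565 - 0)/30 = 0.05217 A
  P_R2 = I_R2² × R2 = (0.05217)² × 30 = 0.08166 W

Final answers:
1. V_1 = 1.565 V
2. I_R2 = 0.05217 A
3. P_R2 = 0.08166 W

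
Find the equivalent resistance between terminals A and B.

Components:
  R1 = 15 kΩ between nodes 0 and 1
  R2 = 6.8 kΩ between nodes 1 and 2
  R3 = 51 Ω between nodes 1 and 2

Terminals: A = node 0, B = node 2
Reduce the network between node 0 (A) and node 2 (B) by series/parallel combination:
  Rp1 = R2 ‖ R3 (parallel, both between nodes 1 and 2) = 1/(1/6800 + 1/51) = 50.62 Ω
  Rs1 = R1 + Rp1 (series, joined only at node 1) = 15000 + 50.62 = 15050 Ω
R_eq = 15.05 kΩ

Final answer: 15.05 kΩ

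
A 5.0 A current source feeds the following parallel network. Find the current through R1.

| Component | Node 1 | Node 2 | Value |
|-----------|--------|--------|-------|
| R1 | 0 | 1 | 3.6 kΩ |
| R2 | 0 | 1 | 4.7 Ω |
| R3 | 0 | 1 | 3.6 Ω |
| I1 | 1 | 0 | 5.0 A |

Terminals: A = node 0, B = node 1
All resistors sit directly between nodes 0 and 1, so they are in parallel and share one voltage V; the full source current 5 A splits among them.
1/R_par = 1/3600 + 1/4.7 + 1/3.6 = 0.4908 S  =>  R_par = 2.037 Ω
V = I × R_par = 5 × 2.037 = 10.19 V
I_R1 = V/R1 = 10.19/3600 = 0.00283 A

Final answer: 0.00283 A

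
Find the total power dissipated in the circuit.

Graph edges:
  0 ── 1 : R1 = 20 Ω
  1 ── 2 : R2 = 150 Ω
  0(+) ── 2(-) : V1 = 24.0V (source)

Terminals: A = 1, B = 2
Nodal analysis, taking node 2 as the 0 V reference.
Source V1 fixes V_0 = 24 V.
KCL at each unknown node (sum of currents leaving = 0; resistances in Ω):
  Node 1: (V_1 - 24)/20 + (V_1 - 0)/150 = 0
Collecting terms: 0.05667 × V_1 = 1.2  =>  V_1 = 21.18 V
Power in each resistor, P = (ΔV)²/R:
  P_R1 = (24 - 21.18)²/20 = 0.3986 W
  P_R2 = (21.18 - 0)²/150 = 2.99 W
P_total = P_R1 + P_R2 = 3.388 W

Final answer: 3.388 W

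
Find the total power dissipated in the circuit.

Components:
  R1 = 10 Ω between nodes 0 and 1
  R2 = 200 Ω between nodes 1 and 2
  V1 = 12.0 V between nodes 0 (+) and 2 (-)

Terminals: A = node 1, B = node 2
Nodal analysis, taking node 2 as the 0 V reference.
Source V1 fixes V_0 = 12 V.
KCL at each unknown node (sum of currents leaving = 0; resistances in Ω):
  Node 1: (V_1 - 12)/10 + (V_1 - 0)/200 = 0
Collecting terms: 0.105 × V_1 = 1.2  =>  V_1 = 11.43 V
Power in each resistor, P = (ΔV)²/R:
  P_R1 = (12 - 11.43)²/10 = 0.03265 W
  P_R2 = (11.43 - 0)²/200 = 0.6531 W
P_total = P_R1 + P_R2 = 0.6857 W

Final answer: 0.6857 W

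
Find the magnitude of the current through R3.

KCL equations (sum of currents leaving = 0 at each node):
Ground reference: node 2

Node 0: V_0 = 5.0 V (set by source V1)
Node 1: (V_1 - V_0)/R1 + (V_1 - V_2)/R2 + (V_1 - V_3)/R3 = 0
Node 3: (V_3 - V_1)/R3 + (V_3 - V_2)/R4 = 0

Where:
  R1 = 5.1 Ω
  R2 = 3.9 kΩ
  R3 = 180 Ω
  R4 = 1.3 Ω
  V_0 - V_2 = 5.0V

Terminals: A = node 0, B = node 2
Nodal analysis, taking node 2 as the 0 V reference.
Source V1 fixes V_0 = 5 V.
KCL at each unknown node (sum of currents leaving = 0; resistances in Ω):
  Node 1: (V_1 - 5)/5.1 + (V_1 - 0)/3900 + (V_1 - V_3)/180 = 0
  Node 3: (V_3 - V_1)/180 + (V_3 - 0)/1.3 = 0
Collecting terms (coefficients in siemens):
  0.2019·V_1 - 0.005556·V_3 = 0.9804
  0.7748·V_3 - 0.005556·V_1 = 0
Determinant D = (0.2019)(0.7748) - (-0.005556)(-0.005556) = 0.1564
V_1 = [(0.9804)(0.7748) - (-0.005556)(0)]/D = 4.857 V
V_3 = [(0.2019)(0) - (0.9804)(-0.005556)]/D = 0.03483 V
I_R3 = (V_1 - V_3)/R3 = (4.857 - 0.03483)/180 = 0.02679 A
|I_R3| = 0.02679 A

Final answer: |I_R3| = 0.02679 A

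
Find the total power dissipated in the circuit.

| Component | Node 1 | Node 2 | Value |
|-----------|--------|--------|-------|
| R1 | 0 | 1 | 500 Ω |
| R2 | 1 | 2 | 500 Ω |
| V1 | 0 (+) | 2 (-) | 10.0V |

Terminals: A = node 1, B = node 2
Nodal analysis, taking node 2 as the 0 V reference.
Source V1 fixes V_0 = 10 V.
KCL at each unknown node (sum of currents leaving = 0; resistances in Ω):
  Node 1: (V_1 - 10)/500 + (V_1 - 0)/500 = 0
Collecting terms: 0.004 × V_1 = 0.02  =>  V_1 = 5 V
Power in each resistor, P = (ΔV)²/R:
  P_R1 = (10 - 5)²/500 = 0.05 W
  P_R2 = (5 - 0)²/500 = 0.05 W
P_total = P_R1 + P_R2 = 0.1 W

Final answer: 0.1 W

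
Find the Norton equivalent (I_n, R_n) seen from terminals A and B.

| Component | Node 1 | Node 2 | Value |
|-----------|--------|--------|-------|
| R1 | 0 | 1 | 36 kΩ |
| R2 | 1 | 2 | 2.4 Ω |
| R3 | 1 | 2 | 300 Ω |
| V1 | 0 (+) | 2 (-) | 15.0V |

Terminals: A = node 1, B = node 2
Find the Thévenin equivalent first; then I_n = V_th/R_th and R_n = R_th.
Step 1 — V_th is the open-circuit voltage V_A - V_B (nothing connected across the terminals).
Nodal analysis, taking node 2 as the 0 V reference.
Source V1 fixes V_0 = 15 V.
KCL at each unknown node (sum of currents leaving = 0; resistances in Ω):
  Node 1: (V_1 - 15)/36000 + (V_1 - 0)/2.4 + (V_1 - 0)/300 = 0
Collecting terms: 0.42 × V_1 = 0.0004167  =>  V_1 = 0.000992 V
V_th = V_1 - V_2 = 0.000992 - 0 = 0.000992 V
Step 2 — R_th: zero the source — replace V1 by a short circuit (node 2 merges into node 0) — and find the resistance seen between A (node 1) and B (node 0).
Reduce the network between node 1 (A) and node 0 (B) by series/parallel combination:
  Rp1 = R1 ‖ R2 ‖ R3 (parallel, all between nodes 0 and 1) = 1/(1/36000 + 1/2.4 + 1/300) = 2.381 Ω
R_th = 2.381 Ω
I_n = V_th/R_th = 0.000992/2.381 = 0.0004167 A, and R_n = R_th = 2.381 Ω

Final answer: I_n = 0.0004167 A, R_n = 2.381 Ω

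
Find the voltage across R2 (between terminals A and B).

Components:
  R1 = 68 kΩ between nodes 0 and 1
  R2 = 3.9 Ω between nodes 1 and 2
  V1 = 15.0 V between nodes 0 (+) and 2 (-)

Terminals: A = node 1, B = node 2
R1 and R2 are in series across V1 (node 0 → node 1 → node 2), and the output A–B is taken across R2, so this is a voltage divider.
Series current: I = V1/(R1 + R2) = 15/(68000 + 3.9) = 15/68000 = 0.0002206 A
V_R2 = I × R2 = V1 × R2/(R1 + R2) = 15 × 3.9/68000 = 0.0008602 V

Final answer: 0.0008602 V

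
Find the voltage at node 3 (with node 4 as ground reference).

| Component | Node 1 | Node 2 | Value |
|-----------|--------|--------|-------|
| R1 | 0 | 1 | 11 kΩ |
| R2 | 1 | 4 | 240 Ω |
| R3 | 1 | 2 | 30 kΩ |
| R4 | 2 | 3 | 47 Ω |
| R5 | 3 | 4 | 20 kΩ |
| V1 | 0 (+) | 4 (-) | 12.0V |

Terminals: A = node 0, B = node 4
Nodal analysis, taking node 4 as the 0 V reference.
Source V1 fixes V_0 = 12 V.
KCL at each unknown node (sum of currents leaving = 0; resistances in Ω):
  Node 1: (V_1 - 12)/11000 + (V_1 - 0)/240 + (V_1 - V_2)/30000 = 0
  Node 2: (V_2 - V_1)/30000 + (V_2 - V_3)/47 = 0
  Node 3: (V_3 - V_2)/47 + (V_3 - 0)/20000 = 0
Collecting terms (coefficients in siemens):
  0.004291·V_1 - 0.00003333·V_2 = 0.001091
  0.02131·V_2 - 0.00003333·V_1 - 0.02128·V_3 = 0
  0.02133·V_3 - 0.02128·V_2 = 0
Solving these 3 simultaneous equations (Gaussian elimination) gives:
  V_1 = 0.255 V, V_2 = 0.1022 V, V_3 = 0.1019 V
The requested potential is V_3 = 0.1019 V.

Final answer: V_3 = 0.1019 V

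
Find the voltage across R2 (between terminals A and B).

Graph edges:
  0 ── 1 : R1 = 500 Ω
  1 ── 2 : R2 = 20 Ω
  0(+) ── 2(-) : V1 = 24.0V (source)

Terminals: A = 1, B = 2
R1 and R2 are in series across V1 (node 0 → node 1 → node 2), and the output A–B is taken across R2, so this is a voltage divider.
Series current: I = V1/(R1 + R2) = 24/(500 + 20) = 24/520 = 0.04615 A
V_R2 = I × R2 = V1 × R2/(R1 + R2) = 24 × 20/520 = 0.9231 V

Final answer: 0.9231 V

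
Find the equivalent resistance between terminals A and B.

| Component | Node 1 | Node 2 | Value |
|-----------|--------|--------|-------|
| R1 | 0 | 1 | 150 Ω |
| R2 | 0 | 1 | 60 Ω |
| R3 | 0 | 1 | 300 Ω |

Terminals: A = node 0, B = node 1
Reduce the network between node 0 (A) and node 1 (B) by series/parallel combination:
  Rp1 = R1 ‖ R2 ‖ R3 (parallel, all between nodes 0 and 1) = 1/(1/150 + 1/60 + 1/300) = 37.5 Ω
R_eq = 37.5 Ω

Final answer: 37.5 Ω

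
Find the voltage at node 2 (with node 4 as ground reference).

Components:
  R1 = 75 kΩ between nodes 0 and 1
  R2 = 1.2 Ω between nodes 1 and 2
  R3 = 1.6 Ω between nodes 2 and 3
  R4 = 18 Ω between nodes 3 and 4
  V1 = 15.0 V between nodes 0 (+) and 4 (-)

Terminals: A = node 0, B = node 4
Nodal analysis, taking node 4 as the 0 V reference.
Source V1 fixes V_0 = 15 V.
KCL at each unknown node (sum of currents leaving = 0; resistances in Ω):
  Node 1: (V_1 - 15)/75000 + (V_1 - V_2)/1.2 = 0
  Node 2: (V_2 - V_1)/1.2 + (V_2 - V_3)/1.6 = 0
  Node 3: (V_3 - V_2)/1.6 + (V_3 - 0)/18 = 0
Collecting terms (coefficients in siemens):
  0.8333·V_1 - 0.8333·V_2 = 0.0002
  1.458·V_2 - 0.8333·V_1 - 0.625·V_3 = 0
  0.6806·V_3 - 0.625·V_2 = 0
Solving these 3 simultaneous equations (Gaussian elimination) gives:
  V_1 = 0.004159 V, V_2 = 0.003919 V, V_3 = 0.003599 V
The requested potential is V_2 = 0.003919 V.

Final answer: V_2 = 0.003919 V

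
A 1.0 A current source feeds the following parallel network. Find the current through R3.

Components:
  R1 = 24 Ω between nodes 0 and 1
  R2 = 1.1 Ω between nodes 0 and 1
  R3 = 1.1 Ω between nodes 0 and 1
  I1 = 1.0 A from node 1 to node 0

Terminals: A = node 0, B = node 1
All resistors sit directly between nodes 0 and 1, so they are in parallel and share one voltage V; the full source current 1 A splits among them.
1/R_par = 1/24 + 1/1.1 + 1/1.1 = 1.86 S  =>  R_par = 0.5377 Ω
V = I × R_par = 1 × 0.5377 = 0.5377 V
I_R3 = V/R3 = 0.5377/1.1 = 0.4888 A

Final answer: 0.4888 A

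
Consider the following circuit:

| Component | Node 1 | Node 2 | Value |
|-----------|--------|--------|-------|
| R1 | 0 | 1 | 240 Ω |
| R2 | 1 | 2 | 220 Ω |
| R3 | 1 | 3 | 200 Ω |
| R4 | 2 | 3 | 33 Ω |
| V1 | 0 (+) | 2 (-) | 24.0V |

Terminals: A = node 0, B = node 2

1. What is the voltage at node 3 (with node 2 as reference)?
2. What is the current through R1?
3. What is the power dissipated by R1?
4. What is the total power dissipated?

Nodal analysis, taking node 2 as the 0 V reference.
Source V1 fixes V_0 = 24 V.
KCL at each unknown node (sum of currents leaving = 0; resistances in Ω):
  Node 1: (V_1 - 24)/240 + (V_1 - 0)/220 + (V_1 - V_3)/200 = 0
  Node 3: (V_3 - V_1)/200 + (V_3 - 0)/33 = 0
Collecting terms (coefficients in siemens):
  0.01371·V_1 - 0.005·V_3 = 0.1
  0.0353·V_3 - 0.005·V_1 = 0
Determinant D = (0.01371)(0.0353) - (-0.005)(-0.005) = 0.0004591
V_1 = [(0.1)(0.0353) - (-0.005)(0)]/D = 7.69 V
V_3 = [(0.01371)(0) - (0.1)(-0.005)]/D = 1.089 V
Part 1:
  Read off the nodal solution: V_3 = 1.089 V
Part 2:
  I_R1 = (V_0 - V_1)/R1 = (24 - 7.69)/240 = 0.06796 A
  Magnitude: I_R1 = 0.06796 A
Part 3:
  I_R1 = (V_0 - V_1)/R1 = (24 - 7.69)/240 = 0.06796 A
  P_R1 = I_R1² × R1 = (0.06796)² × 240 = 1.108 W
Part 4:
  Power in each resistor, P = (ΔV)²/R:
    P_R1 = (24 - 7.69)²/240 = 1.108 W
    P_R2 = (7.69 - 0)²/220 = 0.2688 W
    P_R3 = (7.69 - 1.089)²/200 = 0.2179 W
    P_R4 = (0 - 1.089)²/33 = 0.03595 W
  P_total = P_R1 + P_R2 + P_R3 + P_R4 = 1.631 W

Final answers:
1. V_3 = 1.089 V
2. I_R1 = 0.06796 A
3. P_R1 = 1.108 W
4. P_total = 1.631 W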